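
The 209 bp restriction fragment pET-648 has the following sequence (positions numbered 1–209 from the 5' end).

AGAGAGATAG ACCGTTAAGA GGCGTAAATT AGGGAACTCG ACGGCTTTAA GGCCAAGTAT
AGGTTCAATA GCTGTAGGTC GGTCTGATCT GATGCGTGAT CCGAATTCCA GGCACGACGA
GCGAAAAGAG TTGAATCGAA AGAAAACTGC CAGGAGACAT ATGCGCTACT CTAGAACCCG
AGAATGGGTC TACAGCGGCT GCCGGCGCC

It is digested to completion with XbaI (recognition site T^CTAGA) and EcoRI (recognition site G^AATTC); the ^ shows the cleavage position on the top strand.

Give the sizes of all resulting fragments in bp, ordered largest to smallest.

103, 67, 39 bp

The XbaI site (TCTAGA) starts at position 170.
XbaI cuts after the first base of each site, so after position 170.
The EcoRI site (GAATTC) starts at position 103.
EcoRI cuts after the first base of each site, so after position 103.
Combined cut positions: 103, 170.
Linear molecule, 2 cuts → 3 fragments:
  1–103 → 103 bp
  104–170 → 67 bp
  171–209 → 39 bp
Sorted largest to smallest: 103, 67, 39 bp.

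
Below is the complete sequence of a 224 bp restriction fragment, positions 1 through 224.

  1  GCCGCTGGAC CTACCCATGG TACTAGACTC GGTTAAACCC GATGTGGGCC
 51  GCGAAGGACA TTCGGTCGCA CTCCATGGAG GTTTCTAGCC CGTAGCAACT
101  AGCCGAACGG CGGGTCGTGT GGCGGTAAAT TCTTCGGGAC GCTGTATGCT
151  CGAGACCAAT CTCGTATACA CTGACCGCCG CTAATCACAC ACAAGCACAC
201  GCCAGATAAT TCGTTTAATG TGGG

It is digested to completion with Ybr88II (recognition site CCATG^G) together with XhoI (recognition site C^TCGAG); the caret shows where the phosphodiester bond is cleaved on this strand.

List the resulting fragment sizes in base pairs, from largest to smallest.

Ybr88II sites (CCATGG) start at positions 15, 73.
Ybr88II cuts after base 5 of each site (before the last base), so after positions 19, 77.
The XhoI site (CTCGAG) starts at position 149.
XhoI cuts after the first base of each site, so after position 149.
Combined cut positions: 19, 77, 149.
Linear molecule, 3 cuts → 4 fragments:
  1–19 → 19 bp
  20–77 → 58 bp
  78–149 → 72 bp
  150–224 → 75 bp
Sorted largest to smallest: 75, 72, 58, 19 bp.

75, 72, 58, 19 bp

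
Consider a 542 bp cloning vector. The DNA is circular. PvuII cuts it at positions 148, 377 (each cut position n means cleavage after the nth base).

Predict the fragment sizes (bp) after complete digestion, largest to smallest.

313, 229 bp

Circular molecule, 2 cuts → 2 fragments:
  377 − 148 = 229 bp
  wrap: 542 − 377 + 148 = 313 bp
Sorted largest to smallest: 313, 229 bp.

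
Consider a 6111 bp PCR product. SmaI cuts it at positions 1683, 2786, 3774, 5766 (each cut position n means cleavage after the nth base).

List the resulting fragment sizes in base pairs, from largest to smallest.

1992, 1683, 1103, 988, 345 bp

Linear molecule, 4 cuts → 5 fragments:
  1683 − 0 = 1683 bp
  2786 − 1683 = 1103 bp
  3774 − 2786 = 988 bp
  5766 − 3774 = 1992 bp
  6111 − 5766 = 345 bp
Sorted largest to smallest: 1992, 1683, 1103, 988, 345 bp.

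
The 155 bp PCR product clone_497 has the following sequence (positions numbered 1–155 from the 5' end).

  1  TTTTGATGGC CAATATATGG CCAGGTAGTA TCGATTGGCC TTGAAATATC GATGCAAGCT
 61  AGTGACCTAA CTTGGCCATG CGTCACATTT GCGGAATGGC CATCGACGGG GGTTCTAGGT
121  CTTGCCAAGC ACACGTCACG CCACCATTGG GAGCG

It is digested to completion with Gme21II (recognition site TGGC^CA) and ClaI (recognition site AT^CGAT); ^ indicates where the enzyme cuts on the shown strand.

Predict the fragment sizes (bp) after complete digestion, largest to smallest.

Gme21II sites (TGGCCA) start at positions 7, 18, 73, 97.
Gme21II cuts after base 4 of each site, so after positions 10, 21, 76, 100.
ClaI sites (ATCGAT) start at positions 30, 48.
ClaI cuts after base 2 of each site, so after positions 31, 49.
Combined cut positions: 10, 21, 31, 49, 76, 100.
Linear molecule, 6 cuts → 7 fragments:
  1–10 → 10 bp
  11–21 → 11 bp
  22–31 → 10 bp
  32–49 → 18 bp
  50–76 → 27 bp
  77–100 → 24 bp
  101–155 → 55 bp
Sorted largest to smallest: 55, 27, 24, 18, 11, 10, 10 bp.

55, 27, 24, 18, 11, 10, 10 bp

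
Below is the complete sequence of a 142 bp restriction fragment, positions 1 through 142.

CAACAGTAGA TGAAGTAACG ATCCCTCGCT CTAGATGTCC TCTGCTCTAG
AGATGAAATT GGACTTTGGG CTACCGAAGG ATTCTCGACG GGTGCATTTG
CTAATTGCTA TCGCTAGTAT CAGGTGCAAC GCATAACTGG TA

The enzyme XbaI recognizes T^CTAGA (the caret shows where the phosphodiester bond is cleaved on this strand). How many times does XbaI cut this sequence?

2

TCTAGA occurs starting at positions 30, 46.
XbaI cuts at 2 sites.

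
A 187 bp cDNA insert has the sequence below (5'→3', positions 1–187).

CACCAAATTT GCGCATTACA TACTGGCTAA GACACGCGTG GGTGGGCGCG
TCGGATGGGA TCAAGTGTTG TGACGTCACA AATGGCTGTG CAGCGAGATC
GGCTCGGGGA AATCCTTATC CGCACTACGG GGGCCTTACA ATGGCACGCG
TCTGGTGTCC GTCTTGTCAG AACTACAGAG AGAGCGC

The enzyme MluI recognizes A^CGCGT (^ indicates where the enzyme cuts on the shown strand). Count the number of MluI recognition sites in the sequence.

2

ACGCGT occurs starting at positions 34, 146.
MluI cuts at 2 sites.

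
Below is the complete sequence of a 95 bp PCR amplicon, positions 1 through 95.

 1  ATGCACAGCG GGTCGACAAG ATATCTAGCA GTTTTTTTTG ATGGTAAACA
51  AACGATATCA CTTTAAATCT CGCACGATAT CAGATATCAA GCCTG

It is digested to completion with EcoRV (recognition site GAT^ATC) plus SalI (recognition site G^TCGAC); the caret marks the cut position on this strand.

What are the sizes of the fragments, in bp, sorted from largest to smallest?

EcoRV sites (GATATC) start at positions 20, 54, 76, 83.
EcoRV cuts after base 3 of each site, so after positions 22, 56, 78, 85.
The SalI site (GTCGAC) starts at position 12.
SalI cuts after the first base of each site, so after position 12.
Combined cut positions: 12, 22, 56, 78, 85.
Linear molecule, 5 cuts → 6 fragments:
  1–12 → 12 bp
  13–22 → 10 bp
  23–56 → 34 bp
  57–78 → 22 bp
  79–85 → 7 bp
  86–95 → 10 bp
Sorted largest to smallest: 34, 22, 12, 10, 10, 7 bp.

34, 22, 12, 10, 10, 7 bp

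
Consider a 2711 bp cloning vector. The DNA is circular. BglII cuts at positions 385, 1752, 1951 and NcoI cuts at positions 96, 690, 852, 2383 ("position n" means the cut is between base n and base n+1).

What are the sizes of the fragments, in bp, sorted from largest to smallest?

Combined cut positions (sorted): 96, 385, 690, 852, 1752, 1951, 2383.
Circular molecule, 7 cuts → 7 fragments:
  385 − 96 = 289 bp
  690 − 385 = 305 bp
  852 − 690 = 162 bp
  1752 − 852 = 900 bp
  1951 − 1752 = 199 bp
  2383 − 1951 = 432 bp
  wrap: 2711 − 2383 + 96 = 424 bp
Sorted largest to smallest: 900, 432, 424, 305, 289, 199, 162 bp.

900, 432, 424, 305, 289, 199, 162 bp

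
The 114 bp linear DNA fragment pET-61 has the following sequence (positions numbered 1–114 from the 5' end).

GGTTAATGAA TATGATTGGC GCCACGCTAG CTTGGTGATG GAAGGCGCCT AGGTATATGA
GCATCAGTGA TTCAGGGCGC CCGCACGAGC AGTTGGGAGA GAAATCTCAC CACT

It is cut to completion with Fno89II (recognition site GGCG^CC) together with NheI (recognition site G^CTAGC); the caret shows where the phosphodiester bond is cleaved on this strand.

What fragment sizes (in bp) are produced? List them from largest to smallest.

Fno89II sites (GGCGCC) start at positions 18, 44, 76.
Fno89II cuts after base 4 of each site, so after positions 21, 47, 79.
The NheI site (GCTAGC) starts at position 26.
NheI cuts after the first base of each site, so after position 26.
Combined cut positions: 21, 26, 47, 79.
Linear molecule, 4 cuts → 5 fragments:
  1–21 → 21 bp
  22–26 → 5 bp
  27–47 → 21 bp
  48–79 → 32 bp
  80–114 → 35 bp
Sorted largest to smallest: 35, 32, 21, 21, 5 bp.

35, 32, 21, 21, 5 bp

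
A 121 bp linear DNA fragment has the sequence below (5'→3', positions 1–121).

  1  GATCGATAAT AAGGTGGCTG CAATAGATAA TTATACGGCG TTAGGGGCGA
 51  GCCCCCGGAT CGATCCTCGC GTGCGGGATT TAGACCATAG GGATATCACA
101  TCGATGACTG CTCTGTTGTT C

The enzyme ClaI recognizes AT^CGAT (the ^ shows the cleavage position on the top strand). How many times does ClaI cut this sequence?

3

ATCGAT occurs starting at positions 2, 59, 100.
ClaI cuts at 3 sites.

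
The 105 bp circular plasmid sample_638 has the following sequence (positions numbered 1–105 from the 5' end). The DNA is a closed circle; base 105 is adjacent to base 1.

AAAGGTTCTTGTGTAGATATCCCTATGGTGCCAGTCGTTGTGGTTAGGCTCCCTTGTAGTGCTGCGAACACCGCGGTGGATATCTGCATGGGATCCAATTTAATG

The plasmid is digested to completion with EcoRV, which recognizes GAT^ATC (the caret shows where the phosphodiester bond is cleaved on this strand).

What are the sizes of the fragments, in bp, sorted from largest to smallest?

EcoRV sites (GATATC) start at positions 16, 79.
EcoRV cuts after base 3 of each site, so after positions 18, 81.
Circular molecule, 2 cuts → 2 fragments:
  19–81 → 63 bp
  82–105 then 1–18 → 24 + 18 = 42 bp
Sorted largest to smallest: 63, 42 bp.

63, 42 bp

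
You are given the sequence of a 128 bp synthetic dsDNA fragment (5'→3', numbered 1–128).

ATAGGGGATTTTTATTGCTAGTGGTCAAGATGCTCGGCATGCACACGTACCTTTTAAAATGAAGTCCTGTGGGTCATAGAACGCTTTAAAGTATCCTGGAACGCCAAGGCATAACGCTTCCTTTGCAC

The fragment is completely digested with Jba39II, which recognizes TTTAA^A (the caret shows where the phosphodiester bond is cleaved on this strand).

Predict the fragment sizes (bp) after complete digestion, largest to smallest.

Jba39II sites (TTTAAA) start at positions 53, 85.
Jba39II cuts after base 5 of each site (before the last base), so after positions 57, 89.
Linear molecule, 2 cuts → 3 fragments:
  1–57 → 57 bp
  58–89 → 32 bp
  90–128 → 39 bp
Sorted largest to smallest: 57, 39, 32 bp.

57, 39, 32 bp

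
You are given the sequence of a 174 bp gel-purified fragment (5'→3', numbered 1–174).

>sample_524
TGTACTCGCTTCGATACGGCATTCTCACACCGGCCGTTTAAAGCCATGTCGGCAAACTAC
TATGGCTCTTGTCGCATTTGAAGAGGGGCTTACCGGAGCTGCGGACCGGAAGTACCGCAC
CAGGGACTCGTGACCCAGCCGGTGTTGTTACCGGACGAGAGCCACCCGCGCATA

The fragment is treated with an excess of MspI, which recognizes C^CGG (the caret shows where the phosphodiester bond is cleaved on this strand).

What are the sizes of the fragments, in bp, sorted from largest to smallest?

63, 33, 30, 23, 13, 12 bp

MspI sites (CCGG) start at positions 30, 93, 106, 139, 151.
MspI cuts after the first base of each site, so after positions 30, 93, 106, 139, 151.
Linear molecule, 5 cuts → 6 fragments:
  1–30 → 30 bp
  31–93 → 63 bp
  94–106 → 13 bp
  107–139 → 33 bp
  140–151 → 12 bp
  152–174 → 23 bp
Sorted largest to smallest: 63, 33, 30, 23, 13, 12 bp.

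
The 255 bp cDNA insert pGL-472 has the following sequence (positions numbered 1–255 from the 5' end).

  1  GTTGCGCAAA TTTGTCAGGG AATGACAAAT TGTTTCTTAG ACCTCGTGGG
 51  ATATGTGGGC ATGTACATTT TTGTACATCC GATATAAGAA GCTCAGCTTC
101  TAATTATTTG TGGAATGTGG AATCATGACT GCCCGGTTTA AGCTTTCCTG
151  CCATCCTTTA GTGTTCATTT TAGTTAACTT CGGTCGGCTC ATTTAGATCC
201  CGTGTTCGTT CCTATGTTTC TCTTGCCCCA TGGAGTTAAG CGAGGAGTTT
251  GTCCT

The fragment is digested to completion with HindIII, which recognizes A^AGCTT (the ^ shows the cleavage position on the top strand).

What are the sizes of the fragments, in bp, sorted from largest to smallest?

The HindIII site (AAGCTT) starts at position 140.
HindIII cuts after the first base of each site, so after position 140.
Linear molecule, 1 cut → 2 fragments:
  1–140 → 140 bp
  141–255 → 115 bp
Sorted largest to smallest: 140, 115 bp.

140, 115 bp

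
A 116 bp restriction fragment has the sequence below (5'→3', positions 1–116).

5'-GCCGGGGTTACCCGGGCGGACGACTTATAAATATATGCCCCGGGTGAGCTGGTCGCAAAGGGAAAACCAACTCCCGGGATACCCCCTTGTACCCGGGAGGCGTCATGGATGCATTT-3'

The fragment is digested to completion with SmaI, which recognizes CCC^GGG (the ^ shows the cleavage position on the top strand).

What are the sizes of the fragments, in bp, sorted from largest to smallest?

34, 28, 22, 19, 13 bp

SmaI sites (CCCGGG) start at positions 11, 39, 73, 92.
SmaI cuts after base 3 of each site, so after positions 13, 41, 75, 94.
Linear molecule, 4 cuts → 5 fragments:
  1–13 → 13 bp
  14–41 → 28 bp
  42–75 → 34 bp
  76–94 → 19 bp
  95–116 → 22 bp
Sorted largest to smallest: 34, 28, 22, 19, 13 bp.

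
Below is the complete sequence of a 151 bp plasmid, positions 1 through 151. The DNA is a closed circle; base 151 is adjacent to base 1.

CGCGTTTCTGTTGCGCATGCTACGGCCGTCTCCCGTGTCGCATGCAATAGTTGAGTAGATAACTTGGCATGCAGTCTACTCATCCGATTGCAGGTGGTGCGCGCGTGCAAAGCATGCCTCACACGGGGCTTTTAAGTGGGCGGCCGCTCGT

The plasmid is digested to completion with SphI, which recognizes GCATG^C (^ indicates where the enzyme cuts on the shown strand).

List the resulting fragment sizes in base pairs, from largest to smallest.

SphI sites (GCATGC) start at positions 15, 40, 67, 112.
SphI cuts after base 5 of each site (before the last base), so after positions 19, 44, 71, 116.
Circular molecule, 4 cuts → 4 fragments:
  20–44 → 25 bp
  45–71 → 27 bp
  72–116 → 45 bp
  117–151 then 1–19 → 35 + 19 = 54 bp
Sorted largest to smallest: 54, 45, 27, 25 bp.

54, 45, 27, 25 bp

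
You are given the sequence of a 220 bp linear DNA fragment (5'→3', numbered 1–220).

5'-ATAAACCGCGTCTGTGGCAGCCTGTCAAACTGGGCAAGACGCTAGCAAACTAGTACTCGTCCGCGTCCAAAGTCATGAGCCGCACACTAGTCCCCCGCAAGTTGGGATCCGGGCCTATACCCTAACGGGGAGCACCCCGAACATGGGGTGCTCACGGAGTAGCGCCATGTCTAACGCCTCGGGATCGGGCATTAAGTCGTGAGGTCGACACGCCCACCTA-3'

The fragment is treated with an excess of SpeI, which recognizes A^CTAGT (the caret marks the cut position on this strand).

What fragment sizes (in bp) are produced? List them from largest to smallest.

134, 49, 37 bp

SpeI sites (ACTAGT) start at positions 49, 86.
SpeI cuts after the first base of each site, so after positions 49, 86.
Linear molecule, 2 cuts → 3 fragments:
  1–49 → 49 bp
  50–86 → 37 bp
  87–220 → 134 bp
Sorted largest to smallest: 134, 49, 37 bp.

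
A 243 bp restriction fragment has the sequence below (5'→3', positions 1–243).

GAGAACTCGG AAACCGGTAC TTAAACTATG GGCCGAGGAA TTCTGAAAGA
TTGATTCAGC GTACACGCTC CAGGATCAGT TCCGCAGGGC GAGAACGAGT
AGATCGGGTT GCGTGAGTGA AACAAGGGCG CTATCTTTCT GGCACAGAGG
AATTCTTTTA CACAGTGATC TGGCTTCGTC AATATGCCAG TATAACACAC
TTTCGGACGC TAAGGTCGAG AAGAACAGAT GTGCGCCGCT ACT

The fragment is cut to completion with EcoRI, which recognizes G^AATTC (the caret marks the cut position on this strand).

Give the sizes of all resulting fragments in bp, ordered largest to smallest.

112, 93, 38 bp

EcoRI sites (GAATTC) start at positions 38, 150.
EcoRI cuts after the first base of each site, so after positions 38, 150.
Linear molecule, 2 cuts → 3 fragments:
  1–38 → 38 bp
  39–150 → 112 bp
  151–243 → 93 bp
Sorted largest to smallest: 112, 93, 38 bp.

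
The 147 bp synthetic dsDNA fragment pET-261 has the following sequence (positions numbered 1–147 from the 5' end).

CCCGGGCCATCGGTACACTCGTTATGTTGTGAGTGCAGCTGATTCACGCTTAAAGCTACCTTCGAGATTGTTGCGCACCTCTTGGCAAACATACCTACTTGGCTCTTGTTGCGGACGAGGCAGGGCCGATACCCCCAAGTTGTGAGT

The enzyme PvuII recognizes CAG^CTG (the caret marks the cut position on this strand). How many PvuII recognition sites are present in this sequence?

CAGCTG occurs starting at position 36.
PvuII cuts at 1 site.

1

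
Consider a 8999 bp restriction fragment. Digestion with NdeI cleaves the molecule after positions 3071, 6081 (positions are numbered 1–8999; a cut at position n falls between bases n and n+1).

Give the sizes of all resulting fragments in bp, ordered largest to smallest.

Linear molecule, 2 cuts → 3 fragments:
  3071 − 0 = 3071 bp
  6081 − 3071 = 3010 bp
  8999 − 6081 = 2918 bp
Sorted largest to smallest: 3071, 3010, 2918 bp.

3071, 3010, 2918 bp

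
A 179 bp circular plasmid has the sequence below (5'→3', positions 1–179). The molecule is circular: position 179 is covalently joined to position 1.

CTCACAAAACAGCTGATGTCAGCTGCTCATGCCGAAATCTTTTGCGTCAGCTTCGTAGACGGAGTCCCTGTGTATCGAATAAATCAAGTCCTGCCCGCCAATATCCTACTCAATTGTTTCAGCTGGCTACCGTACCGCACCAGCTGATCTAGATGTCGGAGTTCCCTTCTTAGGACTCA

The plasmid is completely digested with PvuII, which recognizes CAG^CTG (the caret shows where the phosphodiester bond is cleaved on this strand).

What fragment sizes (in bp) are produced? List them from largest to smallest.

PvuII sites (CAGCTG) start at positions 10, 20, 120, 141.
PvuII cuts after base 3 of each site, so after positions 12, 22, 122, 143.
Circular molecule, 4 cuts → 4 fragments:
  13–22 → 10 bp
  23–122 → 100 bp
  123–143 → 21 bp
  144–179 then 1–12 → 36 + 12 = 48 bp
Sorted largest to smallest: 100, 48, 21, 10 bp.

100, 48, 21, 10 bp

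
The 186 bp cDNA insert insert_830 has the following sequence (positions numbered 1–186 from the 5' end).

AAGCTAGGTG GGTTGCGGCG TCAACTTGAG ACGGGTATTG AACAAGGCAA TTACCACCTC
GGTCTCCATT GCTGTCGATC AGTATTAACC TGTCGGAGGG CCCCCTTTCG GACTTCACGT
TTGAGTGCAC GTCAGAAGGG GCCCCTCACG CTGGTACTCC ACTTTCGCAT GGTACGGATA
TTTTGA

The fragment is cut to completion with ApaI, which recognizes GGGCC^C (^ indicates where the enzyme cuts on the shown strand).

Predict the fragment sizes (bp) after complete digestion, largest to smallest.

102, 43, 41 bp

ApaI sites (GGGCCC) start at positions 98, 139.
ApaI cuts after base 5 of each site (before the last base), so after positions 102, 143.
Linear molecule, 2 cuts → 3 fragments:
  1–102 → 102 bp
  103–143 → 41 bp
  144–186 → 43 bp
Sorted largest to smallest: 102, 43, 41 bp.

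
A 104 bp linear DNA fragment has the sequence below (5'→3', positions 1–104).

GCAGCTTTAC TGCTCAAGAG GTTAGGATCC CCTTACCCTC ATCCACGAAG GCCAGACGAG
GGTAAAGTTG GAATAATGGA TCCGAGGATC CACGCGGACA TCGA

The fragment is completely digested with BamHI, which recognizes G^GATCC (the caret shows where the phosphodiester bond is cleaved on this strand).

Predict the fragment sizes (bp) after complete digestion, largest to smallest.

BamHI sites (GGATCC) start at positions 25, 78, 86.
BamHI cuts after the first base of each site, so after positions 25, 78, 86.
Linear molecule, 3 cuts → 4 fragments:
  1–25 → 25 bp
  26–78 → 53 bp
  79–86 → 8 bp
  87–104 → 18 bp
Sorted largest to smallest: 53, 25, 18, 8 bp.

53, 25, 18, 8 bp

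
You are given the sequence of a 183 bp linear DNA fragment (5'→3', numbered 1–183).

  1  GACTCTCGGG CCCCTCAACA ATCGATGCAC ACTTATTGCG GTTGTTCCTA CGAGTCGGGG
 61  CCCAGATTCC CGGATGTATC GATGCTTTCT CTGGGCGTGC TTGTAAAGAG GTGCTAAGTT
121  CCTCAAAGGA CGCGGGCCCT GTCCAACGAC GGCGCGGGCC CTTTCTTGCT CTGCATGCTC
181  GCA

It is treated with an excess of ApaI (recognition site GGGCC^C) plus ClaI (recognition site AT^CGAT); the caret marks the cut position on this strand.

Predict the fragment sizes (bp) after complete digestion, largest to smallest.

ApaI sites (GGGCCC) start at positions 8, 58, 134, 156.
ApaI cuts after base 5 of each site (before the last base), so after positions 12, 62, 138, 160.
ClaI sites (ATCGAT) start at positions 21, 78.
ClaI cuts after base 2 of each site, so after positions 22, 79.
Combined cut positions: 12, 22, 62, 79, 138, 160.
Linear molecule, 6 cuts → 7 fragments:
  1–12 → 12 bp
  13–22 → 10 bp
  23–62 → 40 bp
  63–79 → 17 bp
  80–138 → 59 bp
  139–160 → 22 bp
  161–183 → 23 bp
Sorted largest to smallest: 59, 40, 23, 22, 17, 12, 10 bp.

59, 40, 23, 22, 17, 12, 10 bp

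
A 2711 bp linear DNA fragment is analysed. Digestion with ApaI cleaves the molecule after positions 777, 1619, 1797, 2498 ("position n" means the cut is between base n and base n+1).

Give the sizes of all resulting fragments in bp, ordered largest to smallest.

Linear molecule, 4 cuts → 5 fragments:
  777 − 0 = 777 bp
  1619 − 777 = 842 bp
  1797 − 1619 = 178 bp
  2498 − 1797 = 701 bp
  2711 − 2498 = 213 bp
Sorted largest to smallest: 842, 777, 701, 213, 178 bp.

842, 777, 701, 213, 178 bp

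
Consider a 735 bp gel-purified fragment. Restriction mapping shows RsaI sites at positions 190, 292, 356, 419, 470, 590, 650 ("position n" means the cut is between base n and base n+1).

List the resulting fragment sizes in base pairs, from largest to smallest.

Linear molecule, 7 cuts → 8 fragments:
  190 − 0 = 190 bp
  292 − 190 = 102 bp
  356 − 292 = 64 bp
  419 − 356 = 63 bp
  470 − 419 = 51 bp
  590 − 470 = 120 bp
  650 − 590 = 60 bp
  735 − 650 = 85 bp
Sorted largest to smallest: 190, 120, 102, 85, 64, 63, 60, 51 bp.

190, 120, 102, 85, 64, 63, 60, 51 bp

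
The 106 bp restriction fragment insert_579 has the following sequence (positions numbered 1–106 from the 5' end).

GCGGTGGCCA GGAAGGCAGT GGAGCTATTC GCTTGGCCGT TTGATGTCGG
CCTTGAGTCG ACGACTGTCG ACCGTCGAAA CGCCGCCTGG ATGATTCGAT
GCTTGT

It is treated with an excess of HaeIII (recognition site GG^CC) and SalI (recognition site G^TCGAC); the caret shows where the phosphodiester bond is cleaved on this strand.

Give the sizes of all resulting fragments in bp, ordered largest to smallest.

HaeIII sites (GGCC) start at positions 6, 35, 49.
HaeIII cuts after base 2 of each site, so after positions 7, 36, 50.
SalI sites (GTCGAC) start at positions 57, 67.
SalI cuts after the first base of each site, so after positions 57, 67.
Combined cut positions: 7, 36, 50, 57, 67.
Linear molecule, 5 cuts → 6 fragments:
  1–7 → 7 bp
  8–36 → 29 bp
  37–50 → 14 bp
  51–57 → 7 bp
  58–67 → 10 bp
  68–106 → 39 bp
Sorted largest to smallest: 39, 29, 14, 10, 7, 7 bp.

39, 29, 14, 10, 7, 7 bp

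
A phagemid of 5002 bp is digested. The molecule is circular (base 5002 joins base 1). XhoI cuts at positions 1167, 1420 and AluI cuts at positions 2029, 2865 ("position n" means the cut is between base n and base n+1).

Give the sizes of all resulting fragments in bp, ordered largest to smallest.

3304, 836, 609, 253 bp

Combined cut positions (sorted): 1167, 1420, 2029, 2865.
Circular molecule, 4 cuts → 4 fragments:
  1420 − 1167 = 253 bp
  2029 − 1420 = 609 bp
  2865 − 2029 = 836 bp
  wrap: 5002 − 2865 + 1167 = 3304 bp
Sorted largest to smallest: 3304, 836, 609, 253 bp.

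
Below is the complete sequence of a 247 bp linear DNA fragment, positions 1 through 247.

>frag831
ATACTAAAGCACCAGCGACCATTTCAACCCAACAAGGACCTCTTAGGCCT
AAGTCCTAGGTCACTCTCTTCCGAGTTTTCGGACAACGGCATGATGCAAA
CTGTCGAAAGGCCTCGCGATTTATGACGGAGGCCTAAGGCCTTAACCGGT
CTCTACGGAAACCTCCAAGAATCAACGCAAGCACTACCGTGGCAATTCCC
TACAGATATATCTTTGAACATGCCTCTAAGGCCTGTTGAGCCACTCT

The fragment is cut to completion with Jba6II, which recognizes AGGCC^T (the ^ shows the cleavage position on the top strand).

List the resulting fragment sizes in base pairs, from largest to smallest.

Jba6II sites (AGGCCT) start at positions 45, 109, 130, 137, 229.
Jba6II cuts after base 5 of each site (before the last base), so after positions 49, 113, 134, 141, 233.
Linear molecule, 5 cuts → 6 fragments:
  1–49 → 49 bp
  50–113 → 64 bp
  114–134 → 21 bp
  135–141 → 7 bp
  142–233 → 92 bp
  234–247 → 14 bp
Sorted largest to smallest: 92, 64, 49, 21, 14, 7 bp.

92, 64, 49, 21, 14, 7 bp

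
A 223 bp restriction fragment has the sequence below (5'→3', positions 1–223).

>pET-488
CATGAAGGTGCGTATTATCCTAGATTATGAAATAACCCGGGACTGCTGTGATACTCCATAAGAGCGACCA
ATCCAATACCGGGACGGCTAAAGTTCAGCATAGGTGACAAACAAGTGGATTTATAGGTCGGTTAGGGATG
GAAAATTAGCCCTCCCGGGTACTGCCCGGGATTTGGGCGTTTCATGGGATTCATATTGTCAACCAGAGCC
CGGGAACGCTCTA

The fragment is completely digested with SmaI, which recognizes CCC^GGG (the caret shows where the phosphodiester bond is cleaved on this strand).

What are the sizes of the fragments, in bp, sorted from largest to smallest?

118, 44, 38, 12, 11 bp

SmaI sites (CCCGGG) start at positions 36, 154, 165, 209.
SmaI cuts after base 3 of each site, so after positions 38, 156, 167, 211.
Linear molecule, 4 cuts → 5 fragments:
  1–38 → 38 bp
  39–156 → 118 bp
  157–167 → 11 bp
  168–211 → 44 bp
  212–223 → 12 bp
Sorted largest to smallest: 118, 44, 38, 12, 11 bp.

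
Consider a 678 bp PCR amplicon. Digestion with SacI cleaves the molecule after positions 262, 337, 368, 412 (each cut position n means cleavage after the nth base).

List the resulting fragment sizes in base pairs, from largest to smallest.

266, 262, 75, 44, 31 bp

Linear molecule, 4 cuts → 5 fragments:
  262 − 0 = 262 bp
  337 − 262 = 75 bp
  368 − 337 = 31 bp
  412 − 368 = 44 bp
  678 − 412 = 266 bp
Sorted largest to smallest: 266, 262, 75, 44, 31 bp.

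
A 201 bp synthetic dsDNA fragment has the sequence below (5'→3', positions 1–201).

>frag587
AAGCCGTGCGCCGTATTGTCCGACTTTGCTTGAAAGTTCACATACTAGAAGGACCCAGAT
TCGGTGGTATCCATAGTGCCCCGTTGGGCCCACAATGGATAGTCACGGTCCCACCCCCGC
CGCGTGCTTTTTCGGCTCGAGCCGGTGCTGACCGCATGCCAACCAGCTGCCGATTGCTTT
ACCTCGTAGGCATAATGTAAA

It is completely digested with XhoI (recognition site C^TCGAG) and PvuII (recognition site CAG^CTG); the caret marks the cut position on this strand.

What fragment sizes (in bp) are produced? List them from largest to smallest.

The XhoI site (CTCGAG) starts at position 136.
XhoI cuts after the first base of each site, so after position 136.
The PvuII site (CAGCTG) starts at position 164.
PvuII cuts after base 3 of each site, so after position 166.
Combined cut positions: 136, 166.
Linear molecule, 2 cuts → 3 fragments:
  1–136 → 136 bp
  137–166 → 30 bp
  167–201 → 35 bp
Sorted largest to smallest: 136, 35, 30 bp.

136, 35, 30 bp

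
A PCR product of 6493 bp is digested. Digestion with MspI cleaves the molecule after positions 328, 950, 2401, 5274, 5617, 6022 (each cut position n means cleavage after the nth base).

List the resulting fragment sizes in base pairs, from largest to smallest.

Linear molecule, 6 cuts → 7 fragments:
  328 − 0 = 328 bp
  950 − 328 = 622 bp
  2401 − 950 = 1451 bp
  5274 − 2401 = 2873 bp
  5617 − 5274 = 343 bp
  6022 − 5617 = 405 bp
  6493 − 6022 = 471 bp
Sorted largest to smallest: 2873, 1451, 622, 471, 405, 343, 328 bp.

2873, 1451, 622, 471, 405, 343, 328 bp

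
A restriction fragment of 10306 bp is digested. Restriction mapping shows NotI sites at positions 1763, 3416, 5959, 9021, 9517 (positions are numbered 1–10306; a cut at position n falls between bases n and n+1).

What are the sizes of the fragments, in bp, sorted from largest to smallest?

3062, 2543, 1763, 1653, 789, 496 bp

Linear molecule, 5 cuts → 6 fragments:
  1763 − 0 = 1763 bp
  3416 − 1763 = 1653 bp
  5959 − 3416 = 2543 bp
  9021 − 5959 = 3062 bp
  9517 − 9021 = 496 bp
  10306 − 9517 = 789 bp
Sorted largest to smallest: 3062, 2543, 1763, 1653, 789, 496 bp.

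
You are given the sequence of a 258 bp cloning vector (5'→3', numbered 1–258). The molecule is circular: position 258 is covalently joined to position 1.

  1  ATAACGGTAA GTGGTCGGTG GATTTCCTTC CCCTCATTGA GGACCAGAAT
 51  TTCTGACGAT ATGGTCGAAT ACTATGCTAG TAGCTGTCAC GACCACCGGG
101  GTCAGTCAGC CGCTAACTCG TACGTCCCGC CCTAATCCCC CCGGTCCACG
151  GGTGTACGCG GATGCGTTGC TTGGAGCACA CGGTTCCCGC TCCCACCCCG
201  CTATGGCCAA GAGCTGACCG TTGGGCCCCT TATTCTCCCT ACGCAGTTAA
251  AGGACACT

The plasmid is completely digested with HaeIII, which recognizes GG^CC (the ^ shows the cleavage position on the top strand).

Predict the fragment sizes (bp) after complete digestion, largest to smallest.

HaeIII sites (GGCC) start at positions 205, 224.
HaeIII cuts after base 2 of each site, so after positions 206, 225.
Circular molecule, 2 cuts → 2 fragments:
  207–225 → 19 bp
  226–258 then 1–206 → 33 + 206 = 239 bp
Sorted largest to smallest: 239, 19 bp.

239, 19 bp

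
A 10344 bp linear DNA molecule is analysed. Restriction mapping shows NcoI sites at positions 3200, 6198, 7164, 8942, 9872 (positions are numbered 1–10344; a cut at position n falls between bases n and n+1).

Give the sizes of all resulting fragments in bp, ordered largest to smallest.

Linear molecule, 5 cuts → 6 fragments:
  3200 − 0 = 3200 bp
  6198 − 3200 = 2998 bp
  7164 − 6198 = 966 bp
  8942 − 7164 = 1778 bp
  9872 − 8942 = 930 bp
  10344 − 9872 = 472 bp
Sorted largest to smallest: 3200, 2998, 1778, 966, 930, 472 bp.

3200, 2998, 1778, 966, 930, 472 bp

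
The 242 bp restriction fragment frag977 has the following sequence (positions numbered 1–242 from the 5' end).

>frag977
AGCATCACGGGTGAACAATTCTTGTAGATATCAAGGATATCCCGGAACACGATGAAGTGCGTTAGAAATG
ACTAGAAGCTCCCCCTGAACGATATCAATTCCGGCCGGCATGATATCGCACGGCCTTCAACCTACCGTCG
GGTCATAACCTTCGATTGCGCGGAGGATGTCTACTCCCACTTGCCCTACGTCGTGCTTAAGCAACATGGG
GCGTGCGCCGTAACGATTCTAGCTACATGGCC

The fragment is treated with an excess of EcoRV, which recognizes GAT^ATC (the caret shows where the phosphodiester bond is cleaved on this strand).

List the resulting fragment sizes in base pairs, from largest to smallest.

EcoRV sites (GATATC) start at positions 27, 36, 91, 112.
EcoRV cuts after base 3 of each site, so after positions 29, 38, 93, 114.
Linear molecule, 4 cuts → 5 fragments:
  1–29 → 29 bp
  30–38 → 9 bp
  39–93 → 55 bp
  94–114 → 21 bp
  115–242 → 128 bp
Sorted largest to smallest: 128, 55, 29, 21, 9 bp.

128, 55, 29, 21, 9 bp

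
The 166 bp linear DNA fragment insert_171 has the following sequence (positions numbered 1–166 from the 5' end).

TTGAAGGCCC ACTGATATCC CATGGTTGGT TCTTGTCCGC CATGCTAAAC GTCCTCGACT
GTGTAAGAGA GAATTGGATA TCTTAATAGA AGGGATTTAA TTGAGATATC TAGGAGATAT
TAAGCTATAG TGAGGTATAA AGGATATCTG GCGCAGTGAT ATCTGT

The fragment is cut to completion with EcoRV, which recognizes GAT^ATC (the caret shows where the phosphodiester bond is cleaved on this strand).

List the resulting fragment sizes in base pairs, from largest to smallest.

EcoRV sites (GATATC) start at positions 14, 77, 105, 143, 158.
EcoRV cuts after base 3 of each site, so after positions 16, 79, 107, 145, 160.
Linear molecule, 5 cuts → 6 fragments:
  1–16 → 16 bp
  17–79 → 63 bp
  80–107 → 28 bp
  108–145 → 38 bp
  146–160 → 15 bp
  161–166 → 6 bp
Sorted largest to smallest: 63, 38, 28, 16, 15, 6 bp.

63, 38, 28, 16, 15, 6 bp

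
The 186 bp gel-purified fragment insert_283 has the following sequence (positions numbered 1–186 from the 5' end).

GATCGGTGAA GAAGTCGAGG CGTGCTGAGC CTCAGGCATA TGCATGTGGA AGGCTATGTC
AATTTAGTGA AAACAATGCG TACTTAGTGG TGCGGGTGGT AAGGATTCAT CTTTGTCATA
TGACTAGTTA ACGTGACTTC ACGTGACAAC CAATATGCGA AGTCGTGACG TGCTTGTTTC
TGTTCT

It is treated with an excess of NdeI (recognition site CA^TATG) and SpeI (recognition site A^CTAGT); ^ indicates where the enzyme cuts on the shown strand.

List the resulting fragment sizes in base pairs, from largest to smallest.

80, 63, 38, 5 bp

NdeI sites (CATATG) start at positions 37, 117.
NdeI cuts after base 2 of each site, so after positions 38, 118.
The SpeI site (ACTAGT) starts at position 123.
SpeI cuts after the first base of each site, so after position 123.
Combined cut positions: 38, 118, 123.
Linear molecule, 3 cuts → 4 fragments:
  1–38 → 38 bp
  39–118 → 80 bp
  119–123 → 5 bp
  124–186 → 63 bp
Sorted largest to smallest: 80, 63, 38, 5 bp.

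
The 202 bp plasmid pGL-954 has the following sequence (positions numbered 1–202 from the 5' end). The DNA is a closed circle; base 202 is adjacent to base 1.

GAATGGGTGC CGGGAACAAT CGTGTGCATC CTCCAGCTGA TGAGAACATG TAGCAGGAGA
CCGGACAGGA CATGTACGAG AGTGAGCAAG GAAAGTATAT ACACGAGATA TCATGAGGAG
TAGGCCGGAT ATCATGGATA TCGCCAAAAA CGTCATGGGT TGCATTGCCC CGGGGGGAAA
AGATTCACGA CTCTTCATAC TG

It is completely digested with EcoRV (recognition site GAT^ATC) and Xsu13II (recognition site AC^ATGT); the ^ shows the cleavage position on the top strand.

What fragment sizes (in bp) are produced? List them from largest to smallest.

EcoRV sites (GATATC) start at positions 107, 128, 137.
EcoRV cuts after base 3 of each site, so after positions 109, 130, 139.
Xsu13II sites (ACATGT) start at positions 46, 70.
Xsu13II cuts after base 2 of each site, so after positions 47, 71.
Combined cut positions: 47, 71, 109, 130, 139.
Circular molecule, 5 cuts → 5 fragments:
  48–71 → 24 bp
  72–109 → 38 bp
  110–130 → 21 bp
  131–139 → 9 bp
  140–202 then 1–47 → 63 + 47 = 110 bp
Sorted largest to smallest: 110, 38, 24, 21, 9 bp.

110, 38, 24, 21, 9 bp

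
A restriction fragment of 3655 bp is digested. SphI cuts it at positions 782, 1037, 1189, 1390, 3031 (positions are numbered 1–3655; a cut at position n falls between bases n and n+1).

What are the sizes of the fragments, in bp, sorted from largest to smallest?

Linear molecule, 5 cuts → 6 fragments:
  782 − 0 = 782 bp
  1037 − 782 = 255 bp
  1189 − 1037 = 152 bp
  1390 − 1189 = 201 bp
  3031 − 1390 = 1641 bp
  3655 − 3031 = 624 bp
Sorted largest to smallest: 1641, 782, 624, 255, 201, 152 bp.

1641, 782, 624, 255, 201, 152 bp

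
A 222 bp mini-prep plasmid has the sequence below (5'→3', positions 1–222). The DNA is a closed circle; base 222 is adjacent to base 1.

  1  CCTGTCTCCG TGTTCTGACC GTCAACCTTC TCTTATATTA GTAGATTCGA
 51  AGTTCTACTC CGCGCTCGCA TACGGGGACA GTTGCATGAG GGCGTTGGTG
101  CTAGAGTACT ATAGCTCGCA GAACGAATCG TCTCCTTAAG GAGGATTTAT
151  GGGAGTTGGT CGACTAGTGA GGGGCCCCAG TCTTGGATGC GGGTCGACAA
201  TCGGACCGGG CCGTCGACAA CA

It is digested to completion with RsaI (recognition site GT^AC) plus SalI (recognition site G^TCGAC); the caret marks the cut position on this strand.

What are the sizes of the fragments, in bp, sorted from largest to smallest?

The RsaI site (GTAC) starts at position 106.
RsaI cuts after base 2 of each site, so after position 107.
SalI sites (GTCGAC) start at positions 159, 193, 213.
SalI cuts after the first base of each site, so after positions 159, 193, 213.
Combined cut positions: 107, 159, 193, 213.
Circular molecule, 4 cuts → 4 fragments:
  108–159 → 52 bp
  160–193 → 34 bp
  194–213 → 20 bp
  214–222 then 1–107 → 9 + 107 = 116 bp
Sorted largest to smallest: 116, 52, 34, 20 bp.

116, 52, 34, 20 bp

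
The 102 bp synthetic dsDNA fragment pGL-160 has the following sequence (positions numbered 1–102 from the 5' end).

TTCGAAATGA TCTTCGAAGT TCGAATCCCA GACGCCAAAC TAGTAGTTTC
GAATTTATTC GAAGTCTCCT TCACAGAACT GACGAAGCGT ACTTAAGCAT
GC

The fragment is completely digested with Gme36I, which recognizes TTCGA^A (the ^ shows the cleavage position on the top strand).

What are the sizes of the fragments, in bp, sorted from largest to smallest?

Gme36I sites (TTCGAA) start at positions 1, 13, 20, 48, 58.
Gme36I cuts after base 5 of each site (before the last base), so after positions 5, 17, 24, 52, 62.
Linear molecule, 5 cuts → 6 fragments:
  1–5 → 5 bp
  6–17 → 12 bp
  18–24 → 7 bp
  25–52 → 28 bp
  53–62 → 10 bp
  63–102 → 40 bp
Sorted largest to smallest: 40, 28, 12, 10, 7, 5 bp.

40, 28, 12, 10, 7, 5 bp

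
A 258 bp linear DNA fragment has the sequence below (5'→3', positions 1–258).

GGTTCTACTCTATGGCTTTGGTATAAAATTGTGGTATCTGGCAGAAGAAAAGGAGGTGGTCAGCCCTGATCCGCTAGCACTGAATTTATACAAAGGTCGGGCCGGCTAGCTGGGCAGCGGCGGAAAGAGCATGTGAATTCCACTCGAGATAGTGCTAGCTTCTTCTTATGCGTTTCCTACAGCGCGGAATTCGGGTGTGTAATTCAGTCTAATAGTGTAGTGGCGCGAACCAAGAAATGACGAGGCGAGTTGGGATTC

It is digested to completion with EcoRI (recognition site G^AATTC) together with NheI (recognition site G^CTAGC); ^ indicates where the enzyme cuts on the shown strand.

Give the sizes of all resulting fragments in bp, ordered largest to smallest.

EcoRI sites (GAATTC) start at positions 135, 187.
EcoRI cuts after the first base of each site, so after positions 135, 187.
NheI sites (GCTAGC) start at positions 73, 105, 154.
NheI cuts after the first base of each site, so after positions 73, 105, 154.
Combined cut positions: 73, 105, 135, 154, 187.
Linear molecule, 5 cuts → 6 fragments:
  1–73 → 73 bp
  74–105 → 32 bp
  106–135 → 30 bp
  136–154 → 19 bp
  155–187 → 33 bp
  188–258 → 71 bp
Sorted largest to smallest: 73, 71, 33, 32, 30, 19 bp.

73, 71, 33, 32, 30, 19 bp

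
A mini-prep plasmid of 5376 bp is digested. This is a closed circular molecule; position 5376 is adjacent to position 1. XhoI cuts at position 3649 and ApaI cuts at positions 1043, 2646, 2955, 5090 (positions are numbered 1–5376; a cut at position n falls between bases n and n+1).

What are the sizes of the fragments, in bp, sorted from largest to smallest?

1603, 1441, 1329, 694, 309 bp

Combined cut positions (sorted): 1043, 2646, 2955, 3649, 5090.
Circular molecule, 5 cuts → 5 fragments:
  2646 − 1043 = 1603 bp
  2955 − 2646 = 309 bp
  3649 − 2955 = 694 bp
  5090 − 3649 = 1441 bp
  wrap: 5376 − 5090 + 1043 = 1329 bp
Sorted largest to smallest: 1603, 1441, 1329, 694, 309 bp.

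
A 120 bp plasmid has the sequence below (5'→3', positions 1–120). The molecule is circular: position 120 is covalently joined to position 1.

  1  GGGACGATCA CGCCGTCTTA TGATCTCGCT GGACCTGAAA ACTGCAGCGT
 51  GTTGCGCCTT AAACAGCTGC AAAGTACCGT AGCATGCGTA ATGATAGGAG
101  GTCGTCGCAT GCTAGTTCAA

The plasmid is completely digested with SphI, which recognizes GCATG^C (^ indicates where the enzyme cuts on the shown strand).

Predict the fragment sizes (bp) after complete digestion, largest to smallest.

95, 25 bp

SphI sites (GCATGC) start at positions 82, 107.
SphI cuts after base 5 of each site (before the last base), so after positions 86, 111.
Circular molecule, 2 cuts → 2 fragments:
  87–111 → 25 bp
  112–120 then 1–86 → 9 + 86 = 95 bp
Sorted largest to smallest: 95, 25 bp.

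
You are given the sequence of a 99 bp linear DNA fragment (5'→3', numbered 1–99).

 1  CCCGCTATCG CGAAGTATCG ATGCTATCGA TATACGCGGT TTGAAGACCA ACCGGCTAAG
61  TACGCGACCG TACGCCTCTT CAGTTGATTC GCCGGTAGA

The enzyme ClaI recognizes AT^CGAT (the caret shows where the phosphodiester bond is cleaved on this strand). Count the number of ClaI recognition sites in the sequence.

2

ATCGAT occurs starting at positions 17, 26.
ClaI cuts at 2 sites.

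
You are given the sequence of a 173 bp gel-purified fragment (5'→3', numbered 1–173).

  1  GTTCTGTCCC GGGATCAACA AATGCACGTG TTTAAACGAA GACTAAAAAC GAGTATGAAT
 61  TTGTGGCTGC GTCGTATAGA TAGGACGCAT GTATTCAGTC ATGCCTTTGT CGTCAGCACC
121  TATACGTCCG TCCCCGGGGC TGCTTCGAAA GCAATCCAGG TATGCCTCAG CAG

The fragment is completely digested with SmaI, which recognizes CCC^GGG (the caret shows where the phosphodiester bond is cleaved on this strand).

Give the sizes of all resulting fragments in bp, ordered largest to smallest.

125, 38, 10 bp

SmaI sites (CCCGGG) start at positions 8, 133.
SmaI cuts after base 3 of each site, so after positions 10, 135.
Linear molecule, 2 cuts → 3 fragments:
  1–10 → 10 bp
  11–135 → 125 bp
  136–173 → 38 bp
Sorted largest to smallest: 125, 38, 10 bp.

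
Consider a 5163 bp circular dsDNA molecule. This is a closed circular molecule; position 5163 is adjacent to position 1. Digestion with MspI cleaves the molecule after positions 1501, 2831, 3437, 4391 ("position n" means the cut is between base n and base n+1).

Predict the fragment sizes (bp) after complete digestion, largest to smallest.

2273, 1330, 954, 606 bp

Circular molecule, 4 cuts → 4 fragments:
  2831 − 1501 = 1330 bp
  3437 − 2831 = 606 bp
  4391 − 3437 = 954 bp
  wrap: 5163 − 4391 + 1501 = 2273 bp
Sorted largest to smallest: 2273, 1330, 954, 606 bp.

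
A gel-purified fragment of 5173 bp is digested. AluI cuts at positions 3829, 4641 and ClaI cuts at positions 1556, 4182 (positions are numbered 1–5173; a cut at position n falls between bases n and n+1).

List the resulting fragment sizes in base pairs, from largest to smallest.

2273, 1556, 532, 459, 353 bp

Combined cut positions (sorted): 1556, 3829, 4182, 4641.
Linear molecule, 4 cuts → 5 fragments:
  1556 − 0 = 1556 bp
  3829 − 1556 = 2273 bp
  4182 − 3829 = 353 bp
  4641 − 4182 = 459 bp
  5173 − 4641 = 532 bp
Sorted largest to smallest: 2273, 1556, 532, 459, 353 bp.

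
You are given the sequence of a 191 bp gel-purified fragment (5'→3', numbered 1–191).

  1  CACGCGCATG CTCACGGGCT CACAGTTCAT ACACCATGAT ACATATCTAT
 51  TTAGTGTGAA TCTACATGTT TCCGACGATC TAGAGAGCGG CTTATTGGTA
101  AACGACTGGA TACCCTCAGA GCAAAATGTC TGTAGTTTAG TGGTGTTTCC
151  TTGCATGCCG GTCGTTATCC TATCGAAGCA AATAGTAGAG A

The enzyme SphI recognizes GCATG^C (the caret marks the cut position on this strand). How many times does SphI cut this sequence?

2

GCATGC occurs starting at positions 6, 153.
SphI cuts at 2 sites.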